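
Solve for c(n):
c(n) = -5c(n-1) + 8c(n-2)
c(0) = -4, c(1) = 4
Characteristic equation: x² + 5x - 8 = 0.
Discriminant Δ = (-5)² + 4·(8) = 57.
Roots r₁,₂ = (-5 ± √57)/2, so r₁ = - \frac{5}{2} + \frac{\sqrt{57}}{2}, r₂ = - \frac{\sqrt{57}}{2} - \frac{5}{2}.
General solution: c(n) = A·r₁^n + B·r₂^n.
From the initial conditions, A + B = -4 and r₁A + r₂B = 4.
Since r₁ - r₂ = √57: A = (4 - (-4)r₂)/√57 = -2 - \frac{2 \sqrt{57}}{19}, and B = -4 - A = -2 + \frac{2 \sqrt{57}}{19}.
So c(n) = \left(-2 - \frac{2 \sqrt{57}}{19}\right)\left(- \frac{5}{2} + \frac{\sqrt{57}}{2}\right)^n + \left(-2 + \frac{2 \sqrt{57}}{19}\right)\left(- \frac{\sqrt{57}}{2} - \frac{5}{2}\right)^n.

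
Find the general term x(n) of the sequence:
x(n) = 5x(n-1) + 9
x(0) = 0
First-order linear non-homogeneous.
Homogeneous solution: x_h(n) = A·(5)^n.
Try constant particular solution x_p = K: K = 5K + 9 ⇒ K = - \frac{9}{4}.
General: x(n) = A·(5)^n - \frac{9}{4}.
Apply x(0) = 0: A - \frac{9}{4} = 0 ⇒ A = \frac{9}{4}.
So x(n) = \frac{9 \cdot 5^{n}}{4} - \frac{9}{4}.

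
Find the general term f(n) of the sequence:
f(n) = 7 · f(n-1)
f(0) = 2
Pure geometric recurrence with ratio 7.
By induction f(n) = f(0) · (7)^n = 2 \cdot 7^{n}.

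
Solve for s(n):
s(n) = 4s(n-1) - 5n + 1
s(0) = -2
First-order linear with linear forcing.
Homogeneous solution: s_h(n) = A·(4)^n.
Try particular s_p(n) = pn + q. Substituting:
  pn + q = 4(p(n-1) + q) - 5n + 1.
Matching the n-coefficient: p = 4p - 5 ⇒ p = \frac{5}{3}.
Matching constants: q = -4p + 4q + 1 ⇒ q = \frac{17}{9}.
General: s(n) = A·(4)^n + \frac{5 n}{3} + \frac{17}{9}.
Apply s(0) = -2: A + \frac{17}{9} = -2 ⇒ A = - \frac{35}{9}.
So s(n) = - \frac{35 \cdot 4^{n}}{9} + \frac{5 n}{3} + \frac{17}{9}.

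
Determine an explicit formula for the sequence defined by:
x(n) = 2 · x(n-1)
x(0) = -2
Pure geometric recurrence with ratio 2.
By induction x(n) = x(0) · (2)^n = - 2 \cdot 2^{n}.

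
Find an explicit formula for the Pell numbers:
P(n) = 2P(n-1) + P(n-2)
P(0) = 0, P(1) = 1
This is the Pell sequence.
Characteristic equation: x² - 2x - 1 = 0; roots r₁ = 1 + \sqrt{2}, r₂ = 1 - \sqrt{2}.
General: P(n) = A·r₁^n + B·r₂^n. Solving with P(0)=0, P(1)=1 gives A = \frac{\sqrt{2}}{4}, B = - \frac{\sqrt{2}}{4}.
So P(n) = \frac{\sqrt{2} \left(- \left(1 - \sqrt{2}\right)^{n} + \left(1 + \sqrt{2}\right)^{n}\right)}{4}.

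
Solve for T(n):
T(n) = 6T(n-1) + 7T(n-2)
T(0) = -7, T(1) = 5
Characteristic equation: x² - 6x - 7 = 0, which factors as (x - (7))(x - (-1)) = 0.
Roots r₁ = 7, r₂ = -1 (distinct).
General solution: T(n) = A·(7)^n + B·(-1)^n.
From T(0) = -7: A + B = -7.
From T(1) = 5: 7A - B = 5.
Solving: A = - \frac{1}{4}, B = - \frac{27}{4}.
So T(n) = - \frac{27 \left(-1\right)^{n}}{4} - \frac{7^{n}}{4}.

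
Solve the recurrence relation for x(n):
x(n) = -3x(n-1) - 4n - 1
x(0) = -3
First-order linear with linear forcing.
Homogeneous solution: x_h(n) = A·(-3)^n.
Try particular x_p(n) = pn + q. Substituting:
  pn + q = -3(p(n-1) + q) - 4n - 1.
Matching the n-coefficient: p = -3p - 4 ⇒ p = -1.
Matching constants: q = 3p - 3q - 1 ⇒ q = -1.
General: x(n) = A·(-3)^n - n - 1.
Apply x(0) = -3: A - 1 = -3 ⇒ A = -2.
So x(n) = - 2 \left(-3\right)^{n} - n - 1.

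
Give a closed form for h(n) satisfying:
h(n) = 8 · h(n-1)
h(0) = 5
Pure geometric recurrence with ratio 8.
By induction h(n) = h(0) · (8)^n = 5 \cdot 8^{n}.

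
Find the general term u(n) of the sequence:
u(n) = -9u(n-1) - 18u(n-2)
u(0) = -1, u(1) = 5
Characteristic equation: x² + 9x + 18 = 0, which factors as (x - (-6))(x - (-3)) = 0.
Roots r₁ = -6, r₂ = -3 (distinct).
General solution: u(n) = A·(-6)^n + B·(-3)^n.
From u(0) = -1: A + B = -1.
From u(1) = 5: -6A - 3B = 5.
Solving: A = - \frac{2}{3}, B = - \frac{1}{3}.
So u(n) = - \frac{\left(-3\right)^{n}}{3} - \frac{2 \left(-6\right)^{n}}{3}.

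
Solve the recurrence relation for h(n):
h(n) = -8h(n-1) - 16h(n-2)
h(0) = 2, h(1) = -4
Characteristic equation: x² + 8x + 16 = 0, which is (x - (-4))².
Repeated root r = -4.
General solution: h(n) = (A + Bn)·(-4)^n.
From h(0) = 2: A = 2.
From h(1) = -4: (A + B)·(-4) = -4 ⇒ B = -1.
So h(n) = \left(2 - n\right) \cdot (-4)^n.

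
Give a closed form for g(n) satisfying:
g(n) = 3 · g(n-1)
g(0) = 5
Pure geometric recurrence with ratio 3.
By induction g(n) = g(0) · (3)^n = 5 \cdot 3^{n}.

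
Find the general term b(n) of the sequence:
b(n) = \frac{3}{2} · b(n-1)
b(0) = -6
Pure geometric recurrence with ratio \frac{3}{2}.
By induction b(n) = b(0) · (\frac{3}{2})^n = - 6 \left(\frac{3}{2}\right)^{n}.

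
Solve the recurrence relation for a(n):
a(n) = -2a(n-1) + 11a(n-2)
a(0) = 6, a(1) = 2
Characteristic equation: x² + 2x - 11 = 0.
Discriminant Δ = (-2)² + 4·(11) = 48.
Roots r₁,₂ = (-2 ± √48)/2, so r₁ = -1 + 2 \sqrt{3}, r₂ = - 2 \sqrt{3} - 1.
General solution: a(n) = A·r₁^n + B·r₂^n.
From the initial conditions, A + B = 6 and r₁A + r₂B = 2.
Since r₁ - r₂ = √48: A = (2 - (6)r₂)/√48 = \frac{2 \sqrt{3}}{3} + 3, and B = 6 - A = 3 - \frac{2 \sqrt{3}}{3}.
So a(n) = \left(\frac{2 \sqrt{3}}{3} + 3\right)\left(-1 + 2 \sqrt{3}\right)^n + \left(3 - \frac{2 \sqrt{3}}{3}\right)\left(- 2 \sqrt{3} - 1\right)^n.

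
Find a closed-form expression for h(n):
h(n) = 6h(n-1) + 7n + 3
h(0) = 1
First-order linear with linear forcing.
Homogeneous solution: h_h(n) = A·(6)^n.
Try particular h_p(n) = pn + q. Substituting:
  pn + q = 6(p(n-1) + q) + 7n + 3.
Matching the n-coefficient: p = 6p + 7 ⇒ p = - \frac{7}{5}.
Matching constants: q = -6p + 6q + 3 ⇒ q = - \frac{57}{25}.
General: h(n) = A·(6)^n - \frac{7 n}{5} - \frac{57}{25}.
Apply h(0) = 1: A - \frac{57}{25} = 1 ⇒ A = \frac{82}{25}.
So h(n) = \frac{82 \cdot 6^{n}}{25} - \frac{7 n}{5} - \frac{57}{25}.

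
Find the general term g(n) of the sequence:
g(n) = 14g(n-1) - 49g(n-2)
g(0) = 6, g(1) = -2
Characteristic equation: x² - 14x + 49 = 0, which is (x - (7))².
Repeated root r = 7.
General solution: g(n) = (A + Bn)·(7)^n.
From g(0) = 6: A = 6.
From g(1) = -2: (A + B)·(7) = -2 ⇒ B = - \frac{44}{7}.
So g(n) = \left(6 - \frac{44 n}{7}\right) \cdot (7)^n.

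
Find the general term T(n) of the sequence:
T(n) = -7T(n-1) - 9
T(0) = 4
First-order linear non-homogeneous.
Homogeneous solution: T_h(n) = A·(-7)^n.
Try constant particular solution T_p = K: K = -7K - 9 ⇒ K = - \frac{9}{8}.
General: T(n) = A·(-7)^n - \frac{9}{8}.
Apply T(0) = 4: A - \frac{9}{8} = 4 ⇒ A = \frac{41}{8}.
So T(n) = \frac{41 \left(-7\right)^{n}}{8} - \frac{9}{8}.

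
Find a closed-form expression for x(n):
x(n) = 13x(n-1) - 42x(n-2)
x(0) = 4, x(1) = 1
Characteristic equation: x² - 13x + 42 = 0, which factors as (x - (7))(x - (6)) = 0.
Roots r₁ = 7, r₂ = 6 (distinct).
General solution: x(n) = A·(7)^n + B·(6)^n.
From x(0) = 4: A + B = 4.
From x(1) = 1: 7A + 6B = 1.
Solving: A = -23, B = 27.
So x(n) = 27 \cdot 6^{n} - 23 \cdot 7^{n}.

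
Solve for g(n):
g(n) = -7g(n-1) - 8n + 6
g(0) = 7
First-order linear with linear forcing.
Homogeneous solution: g_h(n) = A·(-7)^n.
Try particular g_p(n) = pn + q. Substituting:
  pn + q = -7(p(n-1) + q) - 8n + 6.
Matching the n-coefficient: p = -7p - 8 ⇒ p = -1.
Matching constants: q = 7p - 7q + 6 ⇒ q = - \frac{1}{8}.
General: g(n) = A·(-7)^n - n - \frac{1}{8}.
Apply g(0) = 7: A - \frac{1}{8} = 7 ⇒ A = \frac{57}{8}.
So g(n) = \frac{57 \left(-7\right)^{n}}{8} - n - \frac{1}{8}.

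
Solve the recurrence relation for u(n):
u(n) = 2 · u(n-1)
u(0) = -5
Pure geometric recurrence with ratio 2.
By induction u(n) = u(0) · (2)^n = - 5 \cdot 2^{n}.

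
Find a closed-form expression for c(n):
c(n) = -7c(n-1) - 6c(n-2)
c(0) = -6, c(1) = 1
Characteristic equation: x² + 7x + 6 = 0, which factors as (x - (-6))(x - (-1)) = 0.
Roots r₁ = -6, r₂ = -1 (distinct).
General solution: c(n) = A·(-6)^n + B·(-1)^n.
From c(0) = -6: A + B = -6.
From c(1) = 1: -6A - B = 1.
Solving: A = 1, B = -7.
So c(n) = - 7 \left(-1\right)^{n} + \left(-6\right)^{n}.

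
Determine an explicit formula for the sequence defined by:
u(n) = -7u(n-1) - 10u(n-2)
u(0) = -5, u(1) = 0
Characteristic equation: x² + 7x + 10 = 0, which factors as (x - (-2))(x - (-5)) = 0.
Roots r₁ = -2, r₂ = -5 (distinct).
General solution: u(n) = A·(-2)^n + B·(-5)^n.
From u(0) = -5: A + B = -5.
From u(1) = 0: -2A - 5B = 0.
Solving: A = - \frac{25}{3}, B = \frac{10}{3}.
So u(n) = - \frac{25 \left(-2\right)^{n}}{3} + \frac{10 \left(-5\right)^{n}}{3}.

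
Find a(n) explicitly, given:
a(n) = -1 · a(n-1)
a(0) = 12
Pure geometric recurrence with ratio -1.
By induction a(n) = a(0) · (-1)^n = 12 \left(-1\right)^{n}.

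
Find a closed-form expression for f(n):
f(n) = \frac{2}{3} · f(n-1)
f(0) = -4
Pure geometric recurrence with ratio \frac{2}{3}.
By induction f(n) = f(0) · (\frac{2}{3})^n = - 4 \left(\frac{2}{3}\right)^{n}.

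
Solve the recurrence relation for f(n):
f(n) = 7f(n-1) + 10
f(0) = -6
First-order linear non-homogeneous.
Homogeneous solution: f_h(n) = A·(7)^n.
Try constant particular solution f_p = K: K = 7K + 10 ⇒ K = - \frac{5}{3}.
General: f(n) = A·(7)^n - \frac{5}{3}.
Apply f(0) = -6: A - \frac{5}{3} = -6 ⇒ A = - \frac{13}{3}.
So f(n) = - \frac{13 \cdot 7^{n}}{3} - \frac{5}{3}.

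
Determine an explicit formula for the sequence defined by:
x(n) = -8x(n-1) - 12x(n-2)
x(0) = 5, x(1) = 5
Characteristic equation: x² + 8x + 12 = 0, which factors as (x - (-6))(x - (-2)) = 0.
Roots r₁ = -6, r₂ = -2 (distinct).
General solution: x(n) = A·(-6)^n + B·(-2)^n.
From x(0) = 5: A + B = 5.
From x(1) = 5: -6A - 2B = 5.
Solving: A = - \frac{15}{4}, B = \frac{35}{4}.
So x(n) = \frac{35 \left(-2\right)^{n}}{4} - \frac{15 \left(-6\right)^{n}}{4}.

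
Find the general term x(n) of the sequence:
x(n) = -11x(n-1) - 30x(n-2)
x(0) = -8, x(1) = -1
Characteristic equation: x² + 11x + 30 = 0, which factors as (x - (-6))(x - (-5)) = 0.
Roots r₁ = -6, r₂ = -5 (distinct).
General solution: x(n) = A·(-6)^n + B·(-5)^n.
From x(0) = -8: A + B = -8.
From x(1) = -1: -6A - 5B = -1.
Solving: A = 41, B = -49.
So x(n) = - 49 \left(-5\right)^{n} + 41 \left(-6\right)^{n}.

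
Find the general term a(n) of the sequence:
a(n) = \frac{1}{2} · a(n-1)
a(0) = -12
Pure geometric recurrence with ratio \frac{1}{2}.
By induction a(n) = a(0) · (\frac{1}{2})^n = - 12 \cdot 2^{- n}.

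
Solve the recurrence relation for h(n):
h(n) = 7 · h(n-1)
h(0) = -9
Pure geometric recurrence with ratio 7.
By induction h(n) = h(0) · (7)^n = - 9 \cdot 7^{n}.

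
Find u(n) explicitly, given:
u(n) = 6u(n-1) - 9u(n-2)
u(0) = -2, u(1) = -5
Characteristic equation: x² - 6x + 9 = 0, which is (x - (3))².
Repeated root r = 3.
General solution: u(n) = (A + Bn)·(3)^n.
From u(0) = -2: A = -2.
From u(1) = -5: (A + B)·(3) = -5 ⇒ B = \frac{1}{3}.
So u(n) = \left(\frac{n}{3} - 2\right) \cdot (3)^n.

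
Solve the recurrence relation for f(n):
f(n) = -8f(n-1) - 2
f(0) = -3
First-order linear non-homogeneous.
Homogeneous solution: f_h(n) = A·(-8)^n.
Try constant particular solution f_p = K: K = -8K - 2 ⇒ K = - \frac{2}{9}.
General: f(n) = A·(-8)^n - \frac{2}{9}.
Apply f(0) = -3: A - \frac{2}{9} = -3 ⇒ A = - \frac{25}{9}.
So f(n) = - \frac{25 \left(-8\right)^{n}}{9} - \frac{2}{9}.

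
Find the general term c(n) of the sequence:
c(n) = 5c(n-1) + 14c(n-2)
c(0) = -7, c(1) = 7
Characteristic equation: x² - 5x - 14 = 0, which factors as (x - (-2))(x - (7)) = 0.
Roots r₁ = -2, r₂ = 7 (distinct).
General solution: c(n) = A·(-2)^n + B·(7)^n.
From c(0) = -7: A + B = -7.
From c(1) = 7: -2A + 7B = 7.
Solving: A = - \frac{56}{9}, B = - \frac{7}{9}.
So c(n) = - \frac{56 \left(-2\right)^{n}}{9} - \frac{7 \cdot 7^{n}}{9}.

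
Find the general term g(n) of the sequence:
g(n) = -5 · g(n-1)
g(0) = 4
Pure geometric recurrence with ratio -5.
By induction g(n) = g(0) · (-5)^n = 4 \left(-5\right)^{n}.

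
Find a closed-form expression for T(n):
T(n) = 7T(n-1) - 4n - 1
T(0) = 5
First-order linear with linear forcing.
Homogeneous solution: T_h(n) = A·(7)^n.
Try particular T_p(n) = pn + q. Substituting:
  pn + q = 7(p(n-1) + q) - 4n - 1.
Matching the n-coefficient: p = 7p - 4 ⇒ p = \frac{2}{3}.
Matching constants: q = -7p + 7q - 1 ⇒ q = \frac{17}{18}.
General: T(n) = A·(7)^n + \frac{2 n}{3} + \frac{17}{18}.
Apply T(0) = 5: A + \frac{17}{18} = 5 ⇒ A = \frac{73}{18}.
So T(n) = \frac{73 \cdot 7^{n}}{18} + \frac{2 n}{3} + \frac{17}{18}.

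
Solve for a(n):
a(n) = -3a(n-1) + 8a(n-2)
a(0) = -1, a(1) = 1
Characteristic equation: x² + 3x - 8 = 0.
Discriminant Δ = (-3)² + 4·(8) = 41.
Roots r₁,₂ = (-3 ± √41)/2, so r₁ = - \frac{3}{2} + \frac{\sqrt{41}}{2}, r₂ = - \frac{\sqrt{41}}{2} - \frac{3}{2}.
General solution: a(n) = A·r₁^n + B·r₂^n.
From the initial conditions, A + B = -1 and r₁A + r₂B = 1.
Since r₁ - r₂ = √41: A = (1 - (-1)r₂)/√41 = - \frac{1}{2} - \frac{\sqrt{41}}{82}, and B = -1 - A = - \frac{1}{2} + \frac{\sqrt{41}}{82}.
So a(n) = \left(- \frac{1}{2} - \frac{\sqrt{41}}{82}\right)\left(- \frac{3}{2} + \frac{\sqrt{41}}{2}\right)^n + \left(- \frac{1}{2} + \frac{\sqrt{41}}{82}\right)\left(- \frac{\sqrt{41}}{2} - \frac{3}{2}\right)^n.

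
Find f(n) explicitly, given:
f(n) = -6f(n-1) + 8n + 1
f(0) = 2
First-order linear with linear forcing.
Homogeneous solution: f_h(n) = A·(-6)^n.
Try particular f_p(n) = pn + q. Substituting:
  pn + q = -6(p(n-1) + q) + 8n + 1.
Matching the n-coefficient: p = -6p + 8 ⇒ p = \frac{8}{7}.
Matching constants: q = 6p - 6q + 1 ⇒ q = \frac{55}{49}.
General: f(n) = A·(-6)^n + \frac{8 n}{7} + \frac{55}{49}.
Apply f(0) = 2: A + \frac{55}{49} = 2 ⇒ A = \frac{43}{49}.
So f(n) = \frac{43 \left(-6\right)^{n}}{49} + \frac{8 n}{7} + \frac{55}{49}.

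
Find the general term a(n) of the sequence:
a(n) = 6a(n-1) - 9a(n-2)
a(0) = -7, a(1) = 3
Characteristic equation: x² - 6x + 9 = 0, which is (x - (3))².
Repeated root r = 3.
General solution: a(n) = (A + Bn)·(3)^n.
From a(0) = -7: A = -7.
From a(1) = 3: (A + B)·(3) = 3 ⇒ B = 8.
So a(n) = \left(8 n - 7\right) \cdot (3)^n.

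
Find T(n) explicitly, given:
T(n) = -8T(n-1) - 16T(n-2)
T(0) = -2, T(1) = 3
Characteristic equation: x² + 8x + 16 = 0, which is (x - (-4))².
Repeated root r = -4.
General solution: T(n) = (A + Bn)·(-4)^n.
From T(0) = -2: A = -2.
From T(1) = 3: (A + B)·(-4) = 3 ⇒ B = \frac{5}{4}.
So T(n) = \left(\frac{5 n}{4} - 2\right) \cdot (-4)^n.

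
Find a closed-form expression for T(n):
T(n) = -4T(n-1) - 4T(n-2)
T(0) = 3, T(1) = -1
Characteristic equation: x² + 4x + 4 = 0, which is (x - (-2))².
Repeated root r = -2.
General solution: T(n) = (A + Bn)·(-2)^n.
From T(0) = 3: A = 3.
From T(1) = -1: (A + B)·(-2) = -1 ⇒ B = - \frac{5}{2}.
So T(n) = \left(3 - \frac{5 n}{2}\right) \cdot (-2)^n.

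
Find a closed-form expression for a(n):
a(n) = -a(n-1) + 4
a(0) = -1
First-order linear non-homogeneous.
Homogeneous solution: a_h(n) = A·(-1)^n.
Try constant particular solution a_p = K: K = -K + 4 ⇒ K = 2.
General: a(n) = A·(-1)^n + 2.
Apply a(0) = -1: A + 2 = -1 ⇒ A = -3.
So a(n) = 2 - 3 \left(-1\right)^{n}.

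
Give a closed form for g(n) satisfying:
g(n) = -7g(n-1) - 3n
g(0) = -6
First-order linear with linear forcing.
Homogeneous solution: g_h(n) = A·(-7)^n.
Try particular g_p(n) = pn + q. Substituting:
  pn + q = -7(p(n-1) + q) - 3n.
Matching the n-coefficient: p = -7p - 3 ⇒ p = - \frac{3}{8}.
Matching constants: q = 7p - 7q ⇒ q = - \frac{21}{64}.
General: g(n) = A·(-7)^n - \frac{3 n}{8} - \frac{21}{64}.
Apply g(0) = -6: A - \frac{21}{64} = -6 ⇒ A = - \frac{363}{64}.
So g(n) = - \frac{363 \left(-7\right)^{n}}{64} - \frac{3 n}{8} - \frac{21}{64}.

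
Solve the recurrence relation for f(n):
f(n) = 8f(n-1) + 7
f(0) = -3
First-order linear non-homogeneous.
Homogeneous solution: f_h(n) = A·(8)^n.
Try constant particular solution f_p = K: K = 8K + 7 ⇒ K = -1.
General: f(n) = A·(8)^n - 1.
Apply f(0) = -3: A - 1 = -3 ⇒ A = -2.
So f(n) = - 2 \cdot 8^{n} - 1.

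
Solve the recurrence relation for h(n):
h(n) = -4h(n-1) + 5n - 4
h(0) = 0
First-order linear with linear forcing.
Homogeneous solution: h_h(n) = A·(-4)^n.
Try particular h_p(n) = pn + q. Substituting:
  pn + q = -4(p(n-1) + q) + 5n - 4.
Matching the n-coefficient: p = -4p + 5 ⇒ p = 1.
Matching constants: q = 4p - 4q - 4 ⇒ q = 0.
General: h(n) = A·(-4)^n + n + 0.
Apply h(0) = 0: A + 0 = 0 ⇒ A = 0.
So h(n) = n.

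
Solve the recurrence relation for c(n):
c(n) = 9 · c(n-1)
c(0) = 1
Pure geometric recurrence with ratio 9.
By induction c(n) = c(0) · (9)^n = 9^{n}.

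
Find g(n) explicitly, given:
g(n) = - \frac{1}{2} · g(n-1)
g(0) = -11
Pure geometric recurrence with ratio - \frac{1}{2}.
By induction g(n) = g(0) · (- \frac{1}{2})^n = - 11 \left(- \frac{1}{2}\right)^{n}.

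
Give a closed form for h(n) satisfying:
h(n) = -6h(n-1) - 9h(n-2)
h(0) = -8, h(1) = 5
Characteristic equation: x² + 6x + 9 = 0, which is (x - (-3))².
Repeated root r = -3.
General solution: h(n) = (A + Bn)·(-3)^n.
From h(0) = -8: A = -8.
From h(1) = 5: (A + B)·(-3) = 5 ⇒ B = \frac{19}{3}.
So h(n) = \left(\frac{19 n}{3} - 8\right) \cdot (-3)^n.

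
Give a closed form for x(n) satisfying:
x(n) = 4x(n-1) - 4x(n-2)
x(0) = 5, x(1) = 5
Characteristic equation: x² - 4x + 4 = 0, which is (x - (2))².
Repeated root r = 2.
General solution: x(n) = (A + Bn)·(2)^n.
From x(0) = 5: A = 5.
From x(1) = 5: (A + B)·(2) = 5 ⇒ B = - \frac{5}{2}.
So x(n) = \left(5 - \frac{5 n}{2}\right) \cdot (2)^n.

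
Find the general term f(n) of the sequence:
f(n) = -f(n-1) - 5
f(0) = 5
First-order linear non-homogeneous.
Homogeneous solution: f_h(n) = A·(-1)^n.
Try constant particular solution f_p = K: K = -K - 5 ⇒ K = - \frac{5}{2}.
General: f(n) = A·(-1)^n - \frac{5}{2}.
Apply f(0) = 5: A - \frac{5}{2} = 5 ⇒ A = \frac{15}{2}.
So f(n) = \frac{15 \left(-1\right)^{n}}{2} - \frac{5}{2}.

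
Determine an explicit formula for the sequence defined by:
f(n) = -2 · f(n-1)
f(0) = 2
Pure geometric recurrence with ratio -2.
By induction f(n) = f(0) · (-2)^n = 2 \left(-2\right)^{n}.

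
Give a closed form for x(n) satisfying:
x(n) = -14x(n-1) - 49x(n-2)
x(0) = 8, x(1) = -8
Characteristic equation: x² + 14x + 49 = 0, which is (x - (-7))².
Repeated root r = -7.
General solution: x(n) = (A + Bn)·(-7)^n.
From x(0) = 8: A = 8.
From x(1) = -8: (A + B)·(-7) = -8 ⇒ B = - \frac{48}{7}.
So x(n) = \left(8 - \frac{48 n}{7}\right) \cdot (-7)^n.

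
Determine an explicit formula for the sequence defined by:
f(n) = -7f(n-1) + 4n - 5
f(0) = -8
First-order linear with linear forcing.
Homogeneous solution: f_h(n) = A·(-7)^n.
Try particular f_p(n) = pn + q. Substituting:
  pn + q = -7(p(n-1) + q) + 4n - 5.
Matching the n-coefficient: p = -7p + 4 ⇒ p = \frac{1}{2}.
Matching constants: q = 7p - 7q - 5 ⇒ q = - \frac{3}{16}.
General: f(n) = A·(-7)^n + \frac{n}{2} - \frac{3}{16}.
Apply f(0) = -8: A - \frac{3}{16} = -8 ⇒ A = - \frac{125}{16}.
So f(n) = - \frac{125 \left(-7\right)^{n}}{16} + \frac{n}{2} - \frac{3}{16}.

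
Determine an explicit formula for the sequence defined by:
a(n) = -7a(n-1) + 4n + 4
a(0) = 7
First-order linear with linear forcing.
Homogeneous solution: a_h(n) = A·(-7)^n.
Try particular a_p(n) = pn + q. Substituting:
  pn + q = -7(p(n-1) + q) + 4n + 4.
Matching the n-coefficient: p = -7p + 4 ⇒ p = \frac{1}{2}.
Matching constants: q = 7p - 7q + 4 ⇒ q = \frac{15}{16}.
General: a(n) = A·(-7)^n + \frac{n}{2} + \frac{15}{16}.
Apply a(0) = 7: A + \frac{15}{16} = 7 ⇒ A = \frac{97}{16}.
So a(n) = \frac{97 \left(-7\right)^{n}}{16} + \frac{n}{2} + \frac{15}{16}.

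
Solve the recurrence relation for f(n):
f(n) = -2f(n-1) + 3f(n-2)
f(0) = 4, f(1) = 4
Characteristic equation: x² + 2x - 3 = 0, which factors as (x - (1))(x - (-3)) = 0.
Roots r₁ = 1, r₂ = -3 (distinct).
General solution: f(n) = A·(1)^n + B·(-3)^n.
From f(0) = 4: A + B = 4.
From f(1) = 4: A - 3B = 4.
Solving: A = 4, B = 0.
So f(n) = 4.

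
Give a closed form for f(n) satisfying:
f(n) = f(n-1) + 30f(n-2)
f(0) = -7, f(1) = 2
Characteristic equation: x² - x - 30 = 0, which factors as (x - (6))(x - (-5)) = 0.
Roots r₁ = 6, r₂ = -5 (distinct).
General solution: f(n) = A·(6)^n + B·(-5)^n.
From f(0) = -7: A + B = -7.
From f(1) = 2: 6A - 5B = 2.
Solving: A = -3, B = -4.
So f(n) = - 4 \left(-5\right)^{n} - 3 \cdot 6^{n}.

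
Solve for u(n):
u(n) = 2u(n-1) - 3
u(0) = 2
First-order linear non-homogeneous.
Homogeneous solution: u_h(n) = A·(2)^n.
Try constant particular solution u_p = K: K = 2K - 3 ⇒ K = 3.
General: u(n) = A·(2)^n + 3.
Apply u(0) = 2: A + 3 = 2 ⇒ A = -1.
So u(n) = 3 - 2^{n}.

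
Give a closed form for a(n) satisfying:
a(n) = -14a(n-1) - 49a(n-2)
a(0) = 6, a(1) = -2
Characteristic equation: x² + 14x + 49 = 0, which is (x - (-7))².
Repeated root r = -7.
General solution: a(n) = (A + Bn)·(-7)^n.
From a(0) = 6: A = 6.
From a(1) = -2: (A + B)·(-7) = -2 ⇒ B = - \frac{40}{7}.
So a(n) = \left(6 - \frac{40 n}{7}\right) \cdot (-7)^n.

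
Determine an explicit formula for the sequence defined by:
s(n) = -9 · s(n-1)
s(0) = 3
Pure geometric recurrence with ratio -9.
By induction s(n) = s(0) · (-9)^n = 3 \left(-9\right)^{n}.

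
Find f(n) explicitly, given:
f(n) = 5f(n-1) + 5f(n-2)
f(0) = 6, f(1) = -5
Characteristic equation: x² - 5x - 5 = 0.
Discriminant Δ = (5)² + 4·(5) = 45.
Roots r₁,₂ = (5 ± √45)/2, so r₁ = \frac{5}{2} + \frac{3 \sqrt{5}}{2}, r₂ = \frac{5}{2} - \frac{3 \sqrt{5}}{2}.
General solution: f(n) = A·r₁^n + B·r₂^n.
From the initial conditions, A + B = 6 and r₁A + r₂B = -5.
Since r₁ - r₂ = √45: A = (-5 - (6)r₂)/√45 = 3 - \frac{4 \sqrt{5}}{3}, and B = 6 - A = \frac{4 \sqrt{5}}{3} + 3.
So f(n) = \left(3 - \frac{4 \sqrt{5}}{3}\right)\left(\frac{5}{2} + \frac{3 \sqrt{5}}{2}\right)^n + \left(\frac{4 \sqrt{5}}{3} + 3\right)\left(\frac{5}{2} - \frac{3 \sqrt{5}}{2}\right)^n.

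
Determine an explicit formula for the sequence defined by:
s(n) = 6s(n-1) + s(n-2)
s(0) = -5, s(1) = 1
Characteristic equation: x² - 6x - 1 = 0.
Discriminant Δ = (6)² + 4·(1) = 40.
Roots r₁,₂ = (6 ± √40)/2, so r₁ = 3 + \sqrt{10}, r₂ = 3 - \sqrt{10}.
General solution: s(n) = A·r₁^n + B·r₂^n.
From the initial conditions, A + B = -5 and r₁A + r₂B = 1.
Since r₁ - r₂ = √40: A = (1 - (-5)r₂)/√40 = - \frac{5}{2} + \frac{4 \sqrt{10}}{5}, and B = -5 - A = - \frac{4 \sqrt{10}}{5} - \frac{5}{2}.
So s(n) = \left(- \frac{5}{2} + \frac{4 \sqrt{10}}{5}\right)\left(3 + \sqrt{10}\right)^n + \left(- \frac{4 \sqrt{10}}{5} - \frac{5}{2}\right)\left(3 - \sqrt{10}\right)^n.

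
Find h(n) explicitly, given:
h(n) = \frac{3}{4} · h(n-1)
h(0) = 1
Pure geometric recurrence with ratio \frac{3}{4}.
By induction h(n) = h(0) · (\frac{3}{4})^n = \left(\frac{3}{4}\right)^{n}.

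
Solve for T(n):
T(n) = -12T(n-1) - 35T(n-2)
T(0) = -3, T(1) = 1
Characteristic equation: x² + 12x + 35 = 0, which factors as (x - (-5))(x - (-7)) = 0.
Roots r₁ = -5, r₂ = -7 (distinct).
General solution: T(n) = A·(-5)^n + B·(-7)^n.
From T(0) = -3: A + B = -3.
From T(1) = 1: -5A - 7B = 1.
Solving: A = -10, B = 7.
So T(n) = - 10 \left(-5\right)^{n} + 7 \left(-7\right)^{n}.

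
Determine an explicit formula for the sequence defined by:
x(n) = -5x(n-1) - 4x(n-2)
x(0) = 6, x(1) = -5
Characteristic equation: x² + 5x + 4 = 0, which factors as (x - (-4))(x - (-1)) = 0.
Roots r₁ = -4, r₂ = -1 (distinct).
General solution: x(n) = A·(-4)^n + B·(-1)^n.
From x(0) = 6: A + B = 6.
From x(1) = -5: -4A - B = -5.
Solving: A = - \frac{1}{3}, B = \frac{19}{3}.
So x(n) = \frac{19 \left(-1\right)^{n}}{3} - \frac{\left(-4\right)^{n}}{3}.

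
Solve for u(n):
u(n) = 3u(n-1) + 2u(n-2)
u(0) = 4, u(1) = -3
Characteristic equation: x² - 3x - 2 = 0.
Discriminant Δ = (3)² + 4·(2) = 17.
Roots r₁,₂ = (3 ± √17)/2, so r₁ = \frac{3}{2} + \frac{\sqrt{17}}{2}, r₂ = \frac{3}{2} - \frac{\sqrt{17}}{2}.
General solution: u(n) = A·r₁^n + B·r₂^n.
From the initial conditions, A + B = 4 and r₁A + r₂B = -3.
Since r₁ - r₂ = √17: A = (-3 - (4)r₂)/√17 = 2 - \frac{9 \sqrt{17}}{17}, and B = 4 - A = 2 + \frac{9 \sqrt{17}}{17}.
So u(n) = \left(2 - \frac{9 \sqrt{17}}{17}\right)\left(\frac{3}{2} + \frac{\sqrt{17}}{2}\right)^n + \left(2 + \frac{9 \sqrt{17}}{17}\right)\left(\frac{3}{2} - \frac{\sqrt{17}}{2}\right)^n.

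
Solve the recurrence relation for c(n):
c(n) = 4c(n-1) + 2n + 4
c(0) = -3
First-order linear with linear forcing.
Homogeneous solution: c_h(n) = A·(4)^n.
Try particular c_p(n) = pn + q. Substituting:
  pn + q = 4(p(n-1) + q) + 2n + 4.
Matching the n-coefficient: p = 4p + 2 ⇒ p = - \frac{2}{3}.
Matching constants: q = -4p + 4q + 4 ⇒ q = - \frac{20}{9}.
General: c(n) = A·(4)^n - \frac{2 n}{3} - \frac{20}{9}.
Apply c(0) = -3: A - \frac{20}{9} = -3 ⇒ A = - \frac{7}{9}.
So c(n) = - \frac{7 \cdot 4^{n}}{9} - \frac{2 n}{3} - \frac{20}{9}.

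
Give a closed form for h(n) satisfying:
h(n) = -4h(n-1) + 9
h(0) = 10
First-order linear non-homogeneous.
Homogeneous solution: h_h(n) = A·(-4)^n.
Try constant particular solution h_p = K: K = -4K + 9 ⇒ K = \frac{9}{5}.
General: h(n) = A·(-4)^n + \frac{9}{5}.
Apply h(0) = 10: A + \frac{9}{5} = 10 ⇒ A = \frac{41}{5}.
So h(n) = \frac{41 \left(-4\right)^{n}}{5} + \frac{9}{5}.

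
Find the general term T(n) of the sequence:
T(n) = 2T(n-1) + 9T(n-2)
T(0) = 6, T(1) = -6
Characteristic equation: x² - 2x - 9 = 0.
Discriminant Δ = (2)² + 4·(9) = 40.
Roots r₁,₂ = (2 ± √40)/2, so r₁ = 1 + \sqrt{10}, r₂ = 1 - \sqrt{10}.
General solution: T(n) = A·r₁^n + B·r₂^n.
From the initial conditions, A + B = 6 and r₁A + r₂B = -6.
Since r₁ - r₂ = √40: A = (-6 - (6)r₂)/√40 = 3 - \frac{3 \sqrt{10}}{5}, and B = 6 - A = \frac{3 \sqrt{10}}{5} + 3.
So T(n) = \left(3 - \frac{3 \sqrt{10}}{5}\right)\left(1 + \sqrt{10}\right)^n + \left(\frac{3 \sqrt{10}}{5} + 3\right)\left(1 - \sqrt{10}\right)^n.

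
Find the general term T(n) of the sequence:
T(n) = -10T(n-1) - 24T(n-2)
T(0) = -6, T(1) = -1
Characteristic equation: x² + 10x + 24 = 0, which factors as (x - (-4))(x - (-6)) = 0.
Roots r₁ = -4, r₂ = -6 (distinct).
General solution: T(n) = A·(-4)^n + B·(-6)^n.
From T(0) = -6: A + B = -6.
From T(1) = -1: -4A - 6B = -1.
Solving: A = - \frac{37}{2}, B = \frac{25}{2}.
So T(n) = - \frac{37 \left(-4\right)^{n}}{2} + \frac{25 \left(-6\right)^{n}}{2}.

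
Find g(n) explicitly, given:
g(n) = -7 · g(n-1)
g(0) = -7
Pure geometric recurrence with ratio -7.
By induction g(n) = g(0) · (-7)^n = - 7 \left(-7\right)^{n}.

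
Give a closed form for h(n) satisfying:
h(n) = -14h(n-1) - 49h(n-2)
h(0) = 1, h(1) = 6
Characteristic equation: x² + 14x + 49 = 0, which is (x - (-7))².
Repeated root r = -7.
General solution: h(n) = (A + Bn)·(-7)^n.
From h(0) = 1: A = 1.
From h(1) = 6: (A + B)·(-7) = 6 ⇒ B = - \frac{13}{7}.
So h(n) = \left(1 - \frac{13 n}{7}\right) \cdot (-7)^n.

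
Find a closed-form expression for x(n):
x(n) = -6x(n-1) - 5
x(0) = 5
First-order linear non-homogeneous.
Homogeneous solution: x_h(n) = A·(-6)^n.
Try constant particular solution x_p = K: K = -6K - 5 ⇒ K = - \frac{5}{7}.
General: x(n) = A·(-6)^n - \frac{5}{7}.
Apply x(0) = 5: A - \frac{5}{7} = 5 ⇒ A = \frac{40}{7}.
So x(n) = \frac{40 \left(-6\right)^{n}}{7} - \frac{5}{7}.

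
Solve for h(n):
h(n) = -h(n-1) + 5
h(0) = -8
First-order linear non-homogeneous.
Homogeneous solution: h_h(n) = A·(-1)^n.
Try constant particular solution h_p = K: K = -K + 5 ⇒ K = \frac{5}{2}.
General: h(n) = A·(-1)^n + \frac{5}{2}.
Apply h(0) = -8: A + \frac{5}{2} = -8 ⇒ A = - \frac{21}{2}.
So h(n) = \frac{5}{2} - \frac{21 \left(-1\right)^{n}}{2}.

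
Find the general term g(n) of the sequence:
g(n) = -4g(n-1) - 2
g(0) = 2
First-order linear non-homogeneous.
Homogeneous solution: g_h(n) = A·(-4)^n.
Try constant particular solution g_p = K: K = -4K - 2 ⇒ K = - \frac{2}{5}.
General: g(n) = A·(-4)^n - \frac{2}{5}.
Apply g(0) = 2: A - \frac{2}{5} = 2 ⇒ A = \frac{12}{5}.
So g(n) = \frac{12 \left(-4\right)^{n}}{5} - \frac{2}{5}.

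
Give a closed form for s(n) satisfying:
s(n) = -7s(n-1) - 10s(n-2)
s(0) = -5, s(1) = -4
Characteristic equation: x² + 7x + 10 = 0, which factors as (x - (-5))(x - (-2)) = 0.
Roots r₁ = -5, r₂ = -2 (distinct).
General solution: s(n) = A·(-5)^n + B·(-2)^n.
From s(0) = -5: A + B = -5.
From s(1) = -4: -5A - 2B = -4.
Solving: A = \frac{14}{3}, B = - \frac{29}{3}.
So s(n) = - \frac{29 \left(-2\right)^{n}}{3} + \frac{14 \left(-5\right)^{n}}{3}.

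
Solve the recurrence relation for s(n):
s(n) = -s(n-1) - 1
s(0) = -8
First-order linear non-homogeneous.
Homogeneous solution: s_h(n) = A·(-1)^n.
Try constant particular solution s_p = K: K = -K - 1 ⇒ K = - \frac{1}{2}.
General: s(n) = A·(-1)^n - \frac{1}{2}.
Apply s(0) = -8: A - \frac{1}{2} = -8 ⇒ A = - \frac{15}{2}.
So s(n) = - \frac{15 \left(-1\right)^{n}}{2} - \frac{1}{2}.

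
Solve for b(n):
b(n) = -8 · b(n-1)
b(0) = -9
Pure geometric recurrence with ratio -8.
By induction b(n) = b(0) · (-8)^n = - 9 \left(-8\right)^{n}.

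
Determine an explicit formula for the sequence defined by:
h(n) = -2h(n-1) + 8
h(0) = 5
First-order linear non-homogeneous.
Homogeneous solution: h_h(n) = A·(-2)^n.
Try constant particular solution h_p = K: K = -2K + 8 ⇒ K = \frac{8}{3}.
General: h(n) = A·(-2)^n + \frac{8}{3}.
Apply h(0) = 5: A + \frac{8}{3} = 5 ⇒ A = \frac{7}{3}.
So h(n) = \frac{7 \left(-2\right)^{n}}{3} + \frac{8}{3}.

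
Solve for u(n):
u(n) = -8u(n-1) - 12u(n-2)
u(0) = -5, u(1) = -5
Characteristic equation: x² + 8x + 12 = 0, which factors as (x - (-6))(x - (-2)) = 0.
Roots r₁ = -6, r₂ = -2 (distinct).
General solution: u(n) = A·(-6)^n + B·(-2)^n.
From u(0) = -5: A + B = -5.
From u(1) = -5: -6A - 2B = -5.
Solving: A = \frac{15}{4}, B = - \frac{35}{4}.
So u(n) = - \frac{35 \left(-2\right)^{n}}{4} + \frac{15 \left(-6\right)^{n}}{4}.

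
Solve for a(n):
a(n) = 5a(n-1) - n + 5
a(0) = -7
First-order linear with linear forcing.
Homogeneous solution: a_h(n) = A·(5)^n.
Try particular a_p(n) = pn + q. Substituting:
  pn + q = 5(p(n-1) + q) - n + 5.
Matching the n-coefficient: p = 5p - 1 ⇒ p = \frac{1}{4}.
Matching constants: q = -5p + 5q + 5 ⇒ q = - \frac{15}{16}.
General: a(n) = A·(5)^n + \frac{n}{4} - \frac{15}{16}.
Apply a(0) = -7: A - \frac{15}{16} = -7 ⇒ A = - \frac{97}{16}.
So a(n) = - \frac{97 \cdot 5^{n}}{16} + \frac{n}{4} - \frac{15}{16}.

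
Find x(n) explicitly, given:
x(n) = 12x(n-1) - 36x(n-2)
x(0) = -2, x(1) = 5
Characteristic equation: x² - 12x + 36 = 0, which is (x - (6))².
Repeated root r = 6.
General solution: x(n) = (A + Bn)·(6)^n.
From x(0) = -2: A = -2.
From x(1) = 5: (A + B)·(6) = 5 ⇒ B = \frac{17}{6}.
So x(n) = \left(\frac{17 n}{6} - 2\right) \cdot (6)^n.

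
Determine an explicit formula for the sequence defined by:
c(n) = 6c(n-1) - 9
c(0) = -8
First-order linear non-homogeneous.
Homogeneous solution: c_h(n) = A·(6)^n.
Try constant particular solution c_p = K: K = 6K - 9 ⇒ K = \frac{9}{5}.
General: c(n) = A·(6)^n + \frac{9}{5}.
Apply c(0) = -8: A + \frac{9}{5} = -8 ⇒ A = - \frac{49}{5}.
So c(n) = \frac{9}{5} - \frac{49 \cdot 6^{n}}{5}.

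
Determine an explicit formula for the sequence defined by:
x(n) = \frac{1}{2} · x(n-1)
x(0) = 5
Pure geometric recurrence with ratio \frac{1}{2}.
By induction x(n) = x(0) · (\frac{1}{2})^n = 5 \cdot 2^{- n}.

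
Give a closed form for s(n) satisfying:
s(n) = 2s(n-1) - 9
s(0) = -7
First-order linear non-homogeneous.
Homogeneous solution: s_h(n) = A·(2)^n.
Try constant particular solution s_p = K: K = 2K - 9 ⇒ K = 9.
General: s(n) = A·(2)^n + 9.
Apply s(0) = -7: A + 9 = -7 ⇒ A = -16.
So s(n) = 9 - 16 \cdot 2^{n}.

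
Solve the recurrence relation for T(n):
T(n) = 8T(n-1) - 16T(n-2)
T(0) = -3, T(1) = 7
Characteristic equation: x² - 8x + 16 = 0, which is (x - (4))².
Repeated root r = 4.
General solution: T(n) = (A + Bn)·(4)^n.
From T(0) = -3: A = -3.
From T(1) = 7: (A + B)·(4) = 7 ⇒ B = \frac{19}{4}.
So T(n) = \left(\frac{19 n}{4} - 3\right) \cdot (4)^n.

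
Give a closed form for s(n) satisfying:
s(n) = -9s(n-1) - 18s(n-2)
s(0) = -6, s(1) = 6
Characteristic equation: x² + 9x + 18 = 0, which factors as (x - (-6))(x - (-3)) = 0.
Roots r₁ = -6, r₂ = -3 (distinct).
General solution: s(n) = A·(-6)^n + B·(-3)^n.
From s(0) = -6: A + B = -6.
From s(1) = 6: -6A - 3B = 6.
Solving: A = 4, B = -10.
So s(n) = - 10 \left(-3\right)^{n} + 4 \left(-6\right)^{n}.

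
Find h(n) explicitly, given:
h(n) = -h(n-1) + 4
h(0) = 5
First-order linear non-homogeneous.
Homogeneous solution: h_h(n) = A·(-1)^n.
Try constant particular solution h_p = K: K = -K + 4 ⇒ K = 2.
General: h(n) = A·(-1)^n + 2.
Apply h(0) = 5: A + 2 = 5 ⇒ A = 3.
So h(n) = 3 \left(-1\right)^{n} + 2.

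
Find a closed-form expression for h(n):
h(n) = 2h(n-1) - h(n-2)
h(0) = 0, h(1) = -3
Characteristic equation: x² - 2x + 1 = 0, which is (x - (1))².
Repeated root r = 1.
General solution: h(n) = (A + Bn)·(1)^n.
From h(0) = 0: A = 0.
From h(1) = -3: (A + B)·(1) = -3 ⇒ B = -3.
So h(n) = \left(- 3 n\right) \cdot (1)^n.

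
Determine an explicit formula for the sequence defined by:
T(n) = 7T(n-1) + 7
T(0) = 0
First-order linear non-homogeneous.
Homogeneous solution: T_h(n) = A·(7)^n.
Try constant particular solution T_p = K: K = 7K + 7 ⇒ K = - \frac{7}{6}.
General: T(n) = A·(7)^n - \frac{7}{6}.
Apply T(0) = 0: A - \frac{7}{6} = 0 ⇒ A = \frac{7}{6}.
So T(n) = \frac{7 \cdot 7^{n}}{6} - \frac{7}{6}.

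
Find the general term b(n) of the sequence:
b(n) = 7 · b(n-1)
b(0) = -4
Pure geometric recurrence with ratio 7.
By induction b(n) = b(0) · (7)^n = - 4 \cdot 7^{n}.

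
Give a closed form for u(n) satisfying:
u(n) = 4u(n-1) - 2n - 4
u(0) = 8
First-order linear with linear forcing.
Homogeneous solution: u_h(n) = A·(4)^n.
Try particular u_p(n) = pn + q. Substituting:
  pn + q = 4(p(n-1) + q) - 2n - 4.
Matching the n-coefficient: p = 4p - 2 ⇒ p = \frac{2}{3}.
Matching constants: q = -4p + 4q - 4 ⇒ q = \frac{20}{9}.
General: u(n) = A·(4)^n + \frac{2 n}{3} + \frac{20}{9}.
Apply u(0) = 8: A + \frac{20}{9} = 8 ⇒ A = \frac{52}{9}.
So u(n) = \frac{52 \cdot 4^{n}}{9} + \frac{2 n}{3} + \frac{20}{9}.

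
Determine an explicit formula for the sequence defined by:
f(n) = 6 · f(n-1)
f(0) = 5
Pure geometric recurrence with ratio 6.
By induction f(n) = f(0) · (6)^n = 5 \cdot 6^{n}.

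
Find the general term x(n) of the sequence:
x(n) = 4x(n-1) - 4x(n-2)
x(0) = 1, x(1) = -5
Characteristic equation: x² - 4x + 4 = 0, which is (x - (2))².
Repeated root r = 2.
General solution: x(n) = (A + Bn)·(2)^n.
From x(0) = 1: A = 1.
From x(1) = -5: (A + B)·(2) = -5 ⇒ B = - \frac{7}{2}.
So x(n) = \left(1 - \frac{7 n}{2}\right) \cdot (2)^n.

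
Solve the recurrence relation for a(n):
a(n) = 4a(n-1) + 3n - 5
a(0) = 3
First-order linear with linear forcing.
Homogeneous solution: a_h(n) = A·(4)^n.
Try particular a_p(n) = pn + q. Substituting:
  pn + q = 4(p(n-1) + q) + 3n - 5.
Matching the n-coefficient: p = 4p + 3 ⇒ p = -1.
Matching constants: q = -4p + 4q - 5 ⇒ q = \frac{1}{3}.
General: a(n) = A·(4)^n - n + \frac{1}{3}.
Apply a(0) = 3: A + \frac{1}{3} = 3 ⇒ A = \frac{8}{3}.
So a(n) = \frac{8 \cdot 4^{n}}{3} - n + \frac{1}{3}.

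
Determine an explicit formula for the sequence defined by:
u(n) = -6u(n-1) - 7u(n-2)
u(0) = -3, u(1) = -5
Characteristic equation: x² + 6x + 7 = 0.
Discriminant Δ = (-6)² + 4·(-7) = 8.
Roots r₁,₂ = (-6 ± √8)/2, so r₁ = -3 + \sqrt{2}, r₂ = -3 - \sqrt{2}.
General solution: u(n) = A·r₁^n + B·r₂^n.
From the initial conditions, A + B = -3 and r₁A + r₂B = -5.
Since r₁ - r₂ = √8: A = (-5 - (-3)r₂)/√8 = - \frac{7 \sqrt{2}}{2} - \frac{3}{2}, and B = -3 - A = - \frac{3}{2} + \frac{7 \sqrt{2}}{2}.
So u(n) = \left(- \frac{7 \sqrt{2}}{2} - \frac{3}{2}\right)\left(-3 + \sqrt{2}\right)^n + \left(- \frac{3}{2} + \frac{7 \sqrt{2}}{2}\right)\left(-3 - \sqrt{2}\right)^n.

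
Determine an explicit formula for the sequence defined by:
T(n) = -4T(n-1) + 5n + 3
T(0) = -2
First-order linear with linear forcing.
Homogeneous solution: T_h(n) = A·(-4)^n.
Try particular T_p(n) = pn + q. Substituting:
  pn + q = -4(p(n-1) + q) + 5n + 3.
Matching the n-coefficient: p = -4p + 5 ⇒ p = 1.
Matching constants: q = 4p - 4q + 3 ⇒ q = \frac{7}{5}.
General: T(n) = A·(-4)^n + n + \frac{7}{5}.
Apply T(0) = -2: A + \frac{7}{5} = -2 ⇒ A = - \frac{17}{5}.
So T(n) = - \frac{17 \left(-4\right)^{n}}{5} + n + \frac{7}{5}.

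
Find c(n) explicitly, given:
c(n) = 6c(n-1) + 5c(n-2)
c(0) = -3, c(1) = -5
Characteristic equation: x² - 6x - 5 = 0.
Discriminant Δ = (6)² + 4·(5) = 56.
Roots r₁,₂ = (6 ± √56)/2, so r₁ = 3 + \sqrt{14}, r₂ = 3 - \sqrt{14}.
General solution: c(n) = A·r₁^n + B·r₂^n.
From the initial conditions, A + B = -3 and r₁A + r₂B = -5.
Since r₁ - r₂ = √56: A = (-5 - (-3)r₂)/√56 = - \frac{3}{2} + \frac{\sqrt{14}}{7}, and B = -3 - A = - \frac{3}{2} - \frac{\sqrt{14}}{7}.
So c(n) = \left(- \frac{3}{2} + \frac{\sqrt{14}}{7}\right)\left(3 + \sqrt{14}\right)^n + \left(- \frac{3}{2} - \frac{\sqrt{14}}{7}\right)\left(3 - \sqrt{14}\right)^n.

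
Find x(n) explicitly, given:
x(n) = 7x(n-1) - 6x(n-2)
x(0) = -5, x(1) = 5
Characteristic equation: x² - 7x + 6 = 0, which factors as (x - (1))(x - (6)) = 0.
Roots r₁ = 1, r₂ = 6 (distinct).
General solution: x(n) = A·(1)^n + B·(6)^n.
From x(0) = -5: A + B = -5.
From x(1) = 5: A + 6B = 5.
Solving: A = -7, B = 2.
So x(n) = 2 \cdot 6^{n} - 7.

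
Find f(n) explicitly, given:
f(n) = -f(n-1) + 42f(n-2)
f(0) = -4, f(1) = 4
Characteristic equation: x² + x - 42 = 0, which factors as (x - (-7))(x - (6)) = 0.
Roots r₁ = -7, r₂ = 6 (distinct).
General solution: f(n) = A·(-7)^n + B·(6)^n.
From f(0) = -4: A + B = -4.
From f(1) = 4: -7A + 6B = 4.
Solving: A = - \frac{28}{13}, B = - \frac{24}{13}.
So f(n) = - \frac{28 \left(-7\right)^{n}}{13} - \frac{24 \cdot 6^{n}}{13}.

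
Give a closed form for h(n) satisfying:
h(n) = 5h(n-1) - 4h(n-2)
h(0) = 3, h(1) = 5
Characteristic equation: x² - 5x + 4 = 0, which factors as (x - (4))(x - (1)) = 0.
Roots r₁ = 4, r₂ = 1 (distinct).
General solution: h(n) = A·(4)^n + B·(1)^n.
From h(0) = 3: A + B = 3.
From h(1) = 5: 4A + B = 5.
Solving: A = \frac{2}{3}, B = \frac{7}{3}.
So h(n) = \frac{2 \cdot 4^{n}}{3} + \frac{7}{3}.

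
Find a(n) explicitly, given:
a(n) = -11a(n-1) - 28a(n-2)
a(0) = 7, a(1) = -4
Characteristic equation: x² + 11x + 28 = 0, which factors as (x - (-4))(x - (-7)) = 0.
Roots r₁ = -4, r₂ = -7 (distinct).
General solution: a(n) = A·(-4)^n + B·(-7)^n.
From a(0) = 7: A + B = 7.
From a(1) = -4: -4A - 7B = -4.
Solving: A = 15, B = -8.
So a(n) = 15 \left(-4\right)^{n} - 8 \left(-7\right)^{n}.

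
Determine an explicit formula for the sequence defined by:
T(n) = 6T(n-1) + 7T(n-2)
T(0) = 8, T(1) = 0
Characteristic equation: x² - 6x - 7 = 0, which factors as (x - (-1))(x - (7)) = 0.
Roots r₁ = -1, r₂ = 7 (distinct).
General solution: T(n) = A·(-1)^n + B·(7)^n.
From T(0) = 8: A + B = 8.
From T(1) = 0: -A + 7B = 0.
Solving: A = 7, B = 1.
So T(n) = 7 \left(-1\right)^{n} + 7^{n}.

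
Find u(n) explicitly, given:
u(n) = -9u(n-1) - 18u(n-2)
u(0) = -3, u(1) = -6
Characteristic equation: x² + 9x + 18 = 0, which factors as (x - (-3))(x - (-6)) = 0.
Roots r₁ = -3, r₂ = -6 (distinct).
General solution: u(n) = A·(-3)^n + B·(-6)^n.
From u(0) = -3: A + B = -3.
From u(1) = -6: -3A - 6B = -6.
Solving: A = -8, B = 5.
So u(n) = - 8 \left(-3\right)^{n} + 5 \left(-6\right)^{n}.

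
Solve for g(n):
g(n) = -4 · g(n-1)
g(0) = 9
Pure geometric recurrence with ratio -4.
By induction g(n) = g(0) · (-4)^n = 9 \left(-4\right)^{n}.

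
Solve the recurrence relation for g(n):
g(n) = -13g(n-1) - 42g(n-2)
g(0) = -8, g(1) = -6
Characteristic equation: x² + 13x + 42 = 0, which factors as (x - (-7))(x - (-6)) = 0.
Roots r₁ = -7, r₂ = -6 (distinct).
General solution: g(n) = A·(-7)^n + B·(-6)^n.
From g(0) = -8: A + B = -8.
From g(1) = -6: -7A - 6B = -6.
Solving: A = 54, B = -62.
So g(n) = - 62 \left(-6\right)^{n} + 54 \left(-7\right)^{n}.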